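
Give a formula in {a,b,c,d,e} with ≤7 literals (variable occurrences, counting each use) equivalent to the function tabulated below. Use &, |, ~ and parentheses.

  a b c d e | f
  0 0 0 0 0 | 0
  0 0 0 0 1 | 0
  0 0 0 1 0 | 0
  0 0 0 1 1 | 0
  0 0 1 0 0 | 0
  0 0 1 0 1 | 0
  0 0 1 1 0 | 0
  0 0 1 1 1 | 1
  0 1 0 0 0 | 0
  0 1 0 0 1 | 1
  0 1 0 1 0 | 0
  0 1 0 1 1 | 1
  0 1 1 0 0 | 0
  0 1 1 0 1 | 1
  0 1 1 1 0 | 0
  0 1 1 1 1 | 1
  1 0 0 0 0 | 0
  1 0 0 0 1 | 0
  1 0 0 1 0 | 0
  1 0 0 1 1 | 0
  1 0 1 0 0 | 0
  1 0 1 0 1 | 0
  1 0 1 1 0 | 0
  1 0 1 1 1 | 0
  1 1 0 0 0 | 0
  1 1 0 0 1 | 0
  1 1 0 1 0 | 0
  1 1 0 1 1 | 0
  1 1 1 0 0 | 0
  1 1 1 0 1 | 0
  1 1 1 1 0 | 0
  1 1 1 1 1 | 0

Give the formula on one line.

  ~a = 11111111111111110000000000000000
  (e & ~a) = 01010101010101010000000000000000
  (c & d) = 00000011000000110000001100000011
  (a | (c & d)) = 00000011000000111111111111111111
  (b | (a | (c & d))) = 00000011111111111111111111111111
  ((e & ~a) & (b | (a | (c & d)))) = 00000001010101010000000000000000

((e & ~a) & (b | (a | (c & d))))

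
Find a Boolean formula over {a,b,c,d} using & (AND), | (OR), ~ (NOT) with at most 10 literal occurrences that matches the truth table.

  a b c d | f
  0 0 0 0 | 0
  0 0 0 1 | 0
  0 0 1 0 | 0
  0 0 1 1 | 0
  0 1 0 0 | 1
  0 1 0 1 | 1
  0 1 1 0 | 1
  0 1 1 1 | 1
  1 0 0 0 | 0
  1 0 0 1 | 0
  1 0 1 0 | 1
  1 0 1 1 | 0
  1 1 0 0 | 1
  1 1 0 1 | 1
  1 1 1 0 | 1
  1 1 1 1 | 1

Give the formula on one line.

  (a & b) = 0000000000001111
  ~d = 1010101010101010
  ((a & b) | ~d) = 1010101010101111
  (c & ((a & b) | ~d)) = 0010001000100011
  ((c & ((a & b) | ~d)) | b) = 0010111100101111
  (b | a) = 0000111111111111
  (((c & ((a & b) | ~d)) | b) & (b | a)) = 0000111100101111

(((c & ((a & b) | ~d)) | b) & (b | a))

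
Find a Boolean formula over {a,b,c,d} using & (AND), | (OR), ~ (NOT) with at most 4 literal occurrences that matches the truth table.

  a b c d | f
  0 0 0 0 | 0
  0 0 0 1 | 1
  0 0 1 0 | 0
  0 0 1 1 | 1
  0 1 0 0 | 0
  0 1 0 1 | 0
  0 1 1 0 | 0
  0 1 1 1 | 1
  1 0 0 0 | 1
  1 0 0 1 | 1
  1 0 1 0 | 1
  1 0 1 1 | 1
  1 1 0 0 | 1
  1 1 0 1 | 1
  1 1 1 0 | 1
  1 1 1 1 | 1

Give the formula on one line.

  ~b = 1111000011110000
  (c | ~b) = 1111001111110011
  ((c | ~b) & d) = 0101000101010001
  (a | ((c | ~b) & d)) = 0101000111111111

(a | ((c | ~b) & d))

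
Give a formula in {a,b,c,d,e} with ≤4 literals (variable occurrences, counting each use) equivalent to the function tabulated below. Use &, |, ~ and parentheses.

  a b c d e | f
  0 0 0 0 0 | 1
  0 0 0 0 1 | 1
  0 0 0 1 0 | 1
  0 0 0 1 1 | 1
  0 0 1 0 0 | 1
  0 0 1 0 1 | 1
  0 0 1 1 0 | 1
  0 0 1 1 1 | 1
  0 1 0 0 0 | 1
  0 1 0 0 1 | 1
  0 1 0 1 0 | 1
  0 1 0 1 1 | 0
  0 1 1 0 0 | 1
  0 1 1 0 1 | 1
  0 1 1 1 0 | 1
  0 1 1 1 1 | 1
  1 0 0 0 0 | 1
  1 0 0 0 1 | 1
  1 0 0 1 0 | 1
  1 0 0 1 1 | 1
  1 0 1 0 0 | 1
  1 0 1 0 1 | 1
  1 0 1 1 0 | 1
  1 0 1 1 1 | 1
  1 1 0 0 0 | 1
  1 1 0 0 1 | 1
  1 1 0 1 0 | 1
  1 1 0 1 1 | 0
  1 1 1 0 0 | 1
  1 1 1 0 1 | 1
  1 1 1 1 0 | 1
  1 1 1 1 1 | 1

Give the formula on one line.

  ~b = 11111111000000001111111100000000
  ~e = 10101010101010101010101010101010
  ~d = 11001100110011001100110011001100
  (~e | ~d) = 11101110111011101110111011101110
  (c | (~e | ~d)) = 11101111111011111110111111101111
  (~b | (c | (~e | ~d))) = 11111111111011111111111111101111

(~b | (c | (~e | ~d)))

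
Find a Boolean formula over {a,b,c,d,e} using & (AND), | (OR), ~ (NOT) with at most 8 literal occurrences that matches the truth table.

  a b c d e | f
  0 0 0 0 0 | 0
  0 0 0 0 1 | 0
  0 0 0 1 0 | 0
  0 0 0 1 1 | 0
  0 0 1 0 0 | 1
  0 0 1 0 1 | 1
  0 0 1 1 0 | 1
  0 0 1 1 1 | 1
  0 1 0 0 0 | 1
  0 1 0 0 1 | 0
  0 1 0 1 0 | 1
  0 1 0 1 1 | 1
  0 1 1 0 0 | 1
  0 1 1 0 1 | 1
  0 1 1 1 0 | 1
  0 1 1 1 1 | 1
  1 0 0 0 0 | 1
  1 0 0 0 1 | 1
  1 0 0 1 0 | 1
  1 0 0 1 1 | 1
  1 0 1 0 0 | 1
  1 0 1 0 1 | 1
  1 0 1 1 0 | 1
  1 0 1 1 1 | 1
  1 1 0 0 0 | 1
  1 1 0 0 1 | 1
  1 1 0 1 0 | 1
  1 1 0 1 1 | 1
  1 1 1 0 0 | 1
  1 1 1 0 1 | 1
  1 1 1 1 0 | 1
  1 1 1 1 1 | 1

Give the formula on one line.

  (d & b) = 00000000001100110000000000110011
  ~e = 10101010101010101010101010101010
  (~e & b) = 00000000101010100000000010101010
  (b & a) = 00000000000000000000000011111111
  ((~e & b) | (b & a)) = 00000000101010100000000011111111
  (((~e & b) | (b & a)) | c) = 00001111101011110000111111111111
  ((((~e & b) | (b & a)) | c) | a) = 00001111101011111111111111111111
  ((d & b) | ((((~e & b) | (b & a)) | c) | a)) = 00001111101111111111111111111111

((d & b) | ((((~e & b) | (b & a)) | c) | a))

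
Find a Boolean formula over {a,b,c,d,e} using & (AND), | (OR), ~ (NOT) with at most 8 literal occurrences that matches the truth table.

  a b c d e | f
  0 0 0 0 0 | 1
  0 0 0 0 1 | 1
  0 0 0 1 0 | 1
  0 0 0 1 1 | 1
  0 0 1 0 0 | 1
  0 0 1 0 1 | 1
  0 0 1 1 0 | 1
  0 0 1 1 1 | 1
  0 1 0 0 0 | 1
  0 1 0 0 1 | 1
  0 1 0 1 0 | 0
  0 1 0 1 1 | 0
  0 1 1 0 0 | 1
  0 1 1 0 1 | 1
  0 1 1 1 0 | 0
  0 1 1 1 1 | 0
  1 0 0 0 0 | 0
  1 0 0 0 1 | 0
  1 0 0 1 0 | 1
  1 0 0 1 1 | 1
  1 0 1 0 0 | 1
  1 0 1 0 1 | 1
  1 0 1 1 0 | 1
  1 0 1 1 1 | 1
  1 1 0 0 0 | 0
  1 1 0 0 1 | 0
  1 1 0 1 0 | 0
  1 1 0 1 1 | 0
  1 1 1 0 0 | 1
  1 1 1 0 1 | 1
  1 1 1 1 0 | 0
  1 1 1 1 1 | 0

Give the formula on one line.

((~d | ~b) & (~a | (c | d)))

  ~d = 11001100110011001100110011001100
  ~b = 11111111000000001111111100000000
  (~d | ~b) = 11111111110011001111111111001100
  ~a = 11111111111111110000000000000000
  (c | d) = 00111111001111110011111100111111
  (~a | (c | d)) = 11111111111111110011111100111111
  ((~d | ~b) & (~a | (c | d))) = 11111111110011000011111100001100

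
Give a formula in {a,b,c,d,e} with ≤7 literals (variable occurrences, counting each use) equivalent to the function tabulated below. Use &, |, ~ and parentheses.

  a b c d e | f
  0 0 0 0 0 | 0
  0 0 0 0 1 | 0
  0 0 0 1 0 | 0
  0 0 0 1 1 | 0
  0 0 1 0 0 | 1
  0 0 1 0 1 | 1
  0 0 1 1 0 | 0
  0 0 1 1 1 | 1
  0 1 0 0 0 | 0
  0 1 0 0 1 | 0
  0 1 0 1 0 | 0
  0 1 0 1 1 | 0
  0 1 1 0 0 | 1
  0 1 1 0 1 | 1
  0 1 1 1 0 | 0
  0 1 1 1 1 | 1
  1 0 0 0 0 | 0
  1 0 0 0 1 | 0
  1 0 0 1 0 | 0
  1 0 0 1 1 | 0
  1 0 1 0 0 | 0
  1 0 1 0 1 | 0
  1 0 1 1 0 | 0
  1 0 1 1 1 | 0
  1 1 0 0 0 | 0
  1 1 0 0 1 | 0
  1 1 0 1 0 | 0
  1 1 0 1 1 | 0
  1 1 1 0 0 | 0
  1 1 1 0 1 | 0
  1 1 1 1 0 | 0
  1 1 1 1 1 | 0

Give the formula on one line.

  ~a = 11111111111111110000000000000000
  (d & e) = 00010001000100010001000100010001
  ~d = 11001100110011001100110011001100
  ((d & e) | ~d) = 11011101110111011101110111011101
  (c & ((d & e) | ~d)) = 00001101000011010000110100001101
  (~a & (c & ((d & e) | ~d))) = 00001101000011010000000000000000

(~a & (c & ((d & e) | ~d)))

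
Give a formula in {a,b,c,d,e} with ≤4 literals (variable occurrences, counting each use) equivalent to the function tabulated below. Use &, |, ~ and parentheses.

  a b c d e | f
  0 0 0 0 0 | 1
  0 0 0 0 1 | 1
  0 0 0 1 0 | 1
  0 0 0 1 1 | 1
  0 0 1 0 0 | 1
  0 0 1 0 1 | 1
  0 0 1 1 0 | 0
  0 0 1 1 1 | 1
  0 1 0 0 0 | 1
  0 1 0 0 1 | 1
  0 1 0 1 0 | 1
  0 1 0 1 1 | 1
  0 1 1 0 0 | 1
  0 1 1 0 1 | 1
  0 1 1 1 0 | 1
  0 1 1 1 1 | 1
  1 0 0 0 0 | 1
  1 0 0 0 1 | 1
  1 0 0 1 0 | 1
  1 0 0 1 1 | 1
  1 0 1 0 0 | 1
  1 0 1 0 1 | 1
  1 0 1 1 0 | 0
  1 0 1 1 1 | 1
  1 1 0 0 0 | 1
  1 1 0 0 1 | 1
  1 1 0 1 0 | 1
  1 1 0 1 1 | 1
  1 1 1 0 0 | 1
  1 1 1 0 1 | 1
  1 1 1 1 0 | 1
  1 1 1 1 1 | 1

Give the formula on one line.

((~d | b) | (e | ~c))

  ~d = 11001100110011001100110011001100
  (~d | b) = 11001100111111111100110011111111
  ~c = 11110000111100001111000011110000
  (e | ~c) = 11110101111101011111010111110101
  ((~d | b) | (e | ~c)) = 11111101111111111111110111111111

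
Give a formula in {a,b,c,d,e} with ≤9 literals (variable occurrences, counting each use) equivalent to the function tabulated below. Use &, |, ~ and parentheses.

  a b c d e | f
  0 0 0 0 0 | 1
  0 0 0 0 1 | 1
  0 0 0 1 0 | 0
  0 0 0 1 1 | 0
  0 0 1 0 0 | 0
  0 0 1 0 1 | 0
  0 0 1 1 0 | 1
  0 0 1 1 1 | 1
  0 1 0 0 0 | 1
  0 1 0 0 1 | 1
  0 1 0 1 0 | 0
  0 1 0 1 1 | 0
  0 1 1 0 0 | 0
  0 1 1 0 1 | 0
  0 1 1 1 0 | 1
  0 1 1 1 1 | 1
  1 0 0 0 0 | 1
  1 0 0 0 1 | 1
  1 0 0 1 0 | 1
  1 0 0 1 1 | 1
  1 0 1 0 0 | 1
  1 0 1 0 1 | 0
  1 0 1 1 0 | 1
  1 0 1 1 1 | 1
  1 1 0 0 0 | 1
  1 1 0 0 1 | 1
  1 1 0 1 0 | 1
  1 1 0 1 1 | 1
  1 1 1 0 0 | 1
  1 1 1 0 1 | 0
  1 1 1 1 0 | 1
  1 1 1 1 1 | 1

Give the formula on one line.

  ~c = 11110000111100001111000011110000
  (~c | d) = 11110011111100111111001111110011
  ~e = 10101010101010101010101010101010
  (~e & a) = 00000000000000001010101010101010
  ((~c | d) | (~e & a)) = 11110011111100111111101111111011
  ~d = 11001100110011001100110011001100
  (c | ~d) = 11001111110011111100111111001111
  (a | c) = 00001111000011111111111111111111
  ((c | ~d) | (a | c)) = 11001111110011111111111111111111
  (((~c | d) | (~e & a)) & ((c | ~d) | (a | c))) = 11000011110000111111101111111011

(((~c | d) | (~e & a)) & ((c | ~d) | (a | c)))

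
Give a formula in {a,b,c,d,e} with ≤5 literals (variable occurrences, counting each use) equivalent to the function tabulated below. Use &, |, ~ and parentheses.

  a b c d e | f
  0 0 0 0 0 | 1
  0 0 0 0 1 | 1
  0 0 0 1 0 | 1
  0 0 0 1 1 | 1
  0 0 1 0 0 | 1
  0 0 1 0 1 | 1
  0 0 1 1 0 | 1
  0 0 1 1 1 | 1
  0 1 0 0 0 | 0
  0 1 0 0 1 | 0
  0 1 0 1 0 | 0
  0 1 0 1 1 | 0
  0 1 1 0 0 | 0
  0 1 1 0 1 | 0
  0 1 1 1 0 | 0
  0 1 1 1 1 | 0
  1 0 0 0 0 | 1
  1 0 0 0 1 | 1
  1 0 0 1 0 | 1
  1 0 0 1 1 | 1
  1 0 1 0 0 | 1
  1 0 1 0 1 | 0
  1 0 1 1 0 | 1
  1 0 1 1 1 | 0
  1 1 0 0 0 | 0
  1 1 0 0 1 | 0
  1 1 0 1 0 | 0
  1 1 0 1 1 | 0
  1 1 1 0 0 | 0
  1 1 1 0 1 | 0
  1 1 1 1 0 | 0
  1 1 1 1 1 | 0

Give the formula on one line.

  ~b = 11111111000000001111111100000000
  ~a = 11111111111111110000000000000000
  ~e = 10101010101010101010101010101010
  ~c = 11110000111100001111000011110000
  (~b & ~c) = 11110000000000001111000000000000
  (~e | (~b & ~c)) = 11111010101010101111101010101010
  (~a | (~e | (~b & ~c))) = 11111111111111111111101010101010
  (~b & (~a | (~e | (~b & ~c)))) = 11111111000000001111101000000000

(~b & (~a | (~e | (~b & ~c))))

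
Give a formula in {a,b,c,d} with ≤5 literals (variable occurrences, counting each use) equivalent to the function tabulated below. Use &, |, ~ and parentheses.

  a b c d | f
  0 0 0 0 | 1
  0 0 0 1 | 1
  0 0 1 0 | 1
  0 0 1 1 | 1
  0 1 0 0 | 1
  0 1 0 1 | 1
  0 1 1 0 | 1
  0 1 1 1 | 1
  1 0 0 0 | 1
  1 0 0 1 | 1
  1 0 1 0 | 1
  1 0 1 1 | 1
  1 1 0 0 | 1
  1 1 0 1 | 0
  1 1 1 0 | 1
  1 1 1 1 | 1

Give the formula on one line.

  ~d = 1010101010101010
  ~b = 1111000011110000
  (~d | ~b) = 1111101011111010
  ~c = 1100110011001100
  ((~d | ~b) & ~c) = 1100100011001000
  ~a = 1111111100000000
  (c | ~a) = 1111111100110011
  (((~d | ~b) & ~c) | (c | ~a)) = 1111111111111011

(((~d | ~b) & ~c) | (c | ~a))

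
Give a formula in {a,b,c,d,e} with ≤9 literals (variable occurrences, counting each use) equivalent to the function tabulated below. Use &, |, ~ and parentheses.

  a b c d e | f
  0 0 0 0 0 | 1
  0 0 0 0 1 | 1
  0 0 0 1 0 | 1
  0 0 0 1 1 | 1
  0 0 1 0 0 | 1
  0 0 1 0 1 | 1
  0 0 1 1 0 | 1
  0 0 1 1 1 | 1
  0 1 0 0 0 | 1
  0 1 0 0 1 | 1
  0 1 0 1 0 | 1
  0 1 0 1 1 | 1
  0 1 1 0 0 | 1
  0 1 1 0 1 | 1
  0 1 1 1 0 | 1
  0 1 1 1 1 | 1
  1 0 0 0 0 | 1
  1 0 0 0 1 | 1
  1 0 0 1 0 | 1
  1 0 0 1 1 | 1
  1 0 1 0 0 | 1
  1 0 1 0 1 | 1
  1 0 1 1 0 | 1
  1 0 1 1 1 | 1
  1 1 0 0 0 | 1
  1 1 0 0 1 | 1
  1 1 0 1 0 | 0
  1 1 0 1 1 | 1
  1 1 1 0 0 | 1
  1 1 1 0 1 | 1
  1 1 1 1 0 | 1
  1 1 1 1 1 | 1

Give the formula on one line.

(((~b | ~a) | (c | (e & a))) | (~d & ~c))

  ~b = 11111111000000001111111100000000
  ~a = 11111111111111110000000000000000
  (~b | ~a) = 11111111111111111111111100000000
  (e & a) = 00000000000000000101010101010101
  (c | (e & a)) = 00001111000011110101111101011111
  ((~b | ~a) | (c | (e & a))) = 11111111111111111111111101011111
  ~d = 11001100110011001100110011001100
  ~c = 11110000111100001111000011110000
  (~d & ~c) = 11000000110000001100000011000000
  (((~b | ~a) | (c | (e & a))) | (~d & ~c)) = 11111111111111111111111111011111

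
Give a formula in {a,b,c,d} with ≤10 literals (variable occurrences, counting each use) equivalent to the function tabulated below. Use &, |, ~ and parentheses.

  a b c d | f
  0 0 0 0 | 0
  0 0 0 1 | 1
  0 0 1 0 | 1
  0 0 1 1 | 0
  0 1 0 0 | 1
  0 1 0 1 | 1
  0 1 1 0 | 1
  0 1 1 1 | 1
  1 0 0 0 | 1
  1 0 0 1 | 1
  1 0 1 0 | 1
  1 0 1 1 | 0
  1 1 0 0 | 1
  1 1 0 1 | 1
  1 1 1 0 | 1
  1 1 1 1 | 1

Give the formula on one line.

  ~d = 1010101010101010
  ~c = 1100110011001100
  (~d | ~c) = 1110111011101110
  ((~d | ~c) | b) = 1110111111101111
  (a | b) = 0000111111111111
  (d | c) = 0111011101110111
  ((a | b) | (d | c)) = 0111111111111111
  (((~d | ~c) | b) & ((a | b) | (d | c))) = 0110111111101111

(((~d | ~c) | b) & ((a | b) | (d | c)))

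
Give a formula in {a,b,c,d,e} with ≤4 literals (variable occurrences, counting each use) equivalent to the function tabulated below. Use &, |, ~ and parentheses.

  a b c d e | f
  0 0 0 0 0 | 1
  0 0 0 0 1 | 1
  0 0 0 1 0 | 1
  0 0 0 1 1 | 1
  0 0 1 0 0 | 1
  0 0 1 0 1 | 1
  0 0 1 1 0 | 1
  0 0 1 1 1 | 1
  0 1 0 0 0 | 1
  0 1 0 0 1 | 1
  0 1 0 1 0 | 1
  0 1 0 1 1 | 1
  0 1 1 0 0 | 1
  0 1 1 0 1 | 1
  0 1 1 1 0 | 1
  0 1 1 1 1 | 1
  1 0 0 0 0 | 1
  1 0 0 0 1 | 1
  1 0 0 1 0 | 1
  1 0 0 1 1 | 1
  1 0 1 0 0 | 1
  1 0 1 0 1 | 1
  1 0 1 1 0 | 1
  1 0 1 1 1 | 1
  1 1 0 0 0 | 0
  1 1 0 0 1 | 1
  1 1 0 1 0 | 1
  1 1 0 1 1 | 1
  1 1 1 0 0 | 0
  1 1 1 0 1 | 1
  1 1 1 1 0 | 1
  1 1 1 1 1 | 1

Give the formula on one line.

  ~a = 11111111111111110000000000000000
  (~a | d) = 11111111111111110011001100110011
  ~b = 11111111000000001111111100000000
  ((~a | d) | ~b) = 11111111111111111111111100110011
  (e | ((~a | d) | ~b)) = 11111111111111111111111101110111

(e | ((~a | d) | ~b))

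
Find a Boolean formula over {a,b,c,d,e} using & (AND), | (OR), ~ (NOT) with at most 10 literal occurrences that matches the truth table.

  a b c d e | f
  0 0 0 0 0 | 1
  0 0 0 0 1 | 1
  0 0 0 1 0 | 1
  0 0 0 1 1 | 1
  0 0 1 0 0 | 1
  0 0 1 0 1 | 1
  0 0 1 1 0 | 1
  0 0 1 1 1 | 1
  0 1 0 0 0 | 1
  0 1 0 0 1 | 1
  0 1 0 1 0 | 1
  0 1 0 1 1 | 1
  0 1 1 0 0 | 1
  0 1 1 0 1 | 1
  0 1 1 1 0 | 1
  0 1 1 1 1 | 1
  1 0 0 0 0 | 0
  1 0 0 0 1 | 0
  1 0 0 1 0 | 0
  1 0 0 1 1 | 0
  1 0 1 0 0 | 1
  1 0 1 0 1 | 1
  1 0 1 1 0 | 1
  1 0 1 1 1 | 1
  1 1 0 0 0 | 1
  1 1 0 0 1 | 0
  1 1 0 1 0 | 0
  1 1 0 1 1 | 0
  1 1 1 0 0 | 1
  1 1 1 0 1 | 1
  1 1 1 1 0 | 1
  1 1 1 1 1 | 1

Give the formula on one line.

  ~a = 11111111111111110000000000000000
  (c | ~a) = 11111111111111110000111100001111
  ~d = 11001100110011001100110011001100
  (~d | c) = 11001111110011111100111111001111
  (b & (~d | c)) = 00000000110011110000000011001111
  ~e = 10101010101010101010101010101010
  (b & d) = 00000000001100110000000000110011
  (~e | (b & d)) = 10101010101110111010101010111011
  ((b & (~d | c)) & (~e | (b & d))) = 00000000100010110000000010001011
  ((c | ~a) | ((b & (~d | c)) & (~e | (b & d)))) = 11111111111111110000111110001111

((c | ~a) | ((b & (~d | c)) & (~e | (b & d))))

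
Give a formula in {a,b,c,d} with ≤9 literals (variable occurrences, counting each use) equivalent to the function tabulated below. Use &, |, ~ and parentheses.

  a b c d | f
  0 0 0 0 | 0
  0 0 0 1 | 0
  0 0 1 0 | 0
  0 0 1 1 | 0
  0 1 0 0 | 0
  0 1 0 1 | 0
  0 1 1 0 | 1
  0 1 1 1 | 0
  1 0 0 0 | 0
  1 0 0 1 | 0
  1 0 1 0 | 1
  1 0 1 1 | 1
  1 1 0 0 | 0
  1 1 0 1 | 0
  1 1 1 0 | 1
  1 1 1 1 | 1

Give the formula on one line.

((a & c) | ((c & b) & (~b | (~a & (a | ~d)))))

  (a & c) = 0000000000110011
  (c & b) = 0000001100000011
  ~b = 1111000011110000
  ~a = 1111111100000000
  ~d = 1010101010101010
  (a | ~d) = 1010101011111111
  (~a & (a | ~d)) = 1010101000000000
  (~b | (~a & (a | ~d))) = 1111101011110000
  ((c & b) & (~b | (~a & (a | ~d)))) = 0000001000000000
  ((a & c) | ((c & b) & (~b | (~a & (a | ~d))))) = 0000001000110011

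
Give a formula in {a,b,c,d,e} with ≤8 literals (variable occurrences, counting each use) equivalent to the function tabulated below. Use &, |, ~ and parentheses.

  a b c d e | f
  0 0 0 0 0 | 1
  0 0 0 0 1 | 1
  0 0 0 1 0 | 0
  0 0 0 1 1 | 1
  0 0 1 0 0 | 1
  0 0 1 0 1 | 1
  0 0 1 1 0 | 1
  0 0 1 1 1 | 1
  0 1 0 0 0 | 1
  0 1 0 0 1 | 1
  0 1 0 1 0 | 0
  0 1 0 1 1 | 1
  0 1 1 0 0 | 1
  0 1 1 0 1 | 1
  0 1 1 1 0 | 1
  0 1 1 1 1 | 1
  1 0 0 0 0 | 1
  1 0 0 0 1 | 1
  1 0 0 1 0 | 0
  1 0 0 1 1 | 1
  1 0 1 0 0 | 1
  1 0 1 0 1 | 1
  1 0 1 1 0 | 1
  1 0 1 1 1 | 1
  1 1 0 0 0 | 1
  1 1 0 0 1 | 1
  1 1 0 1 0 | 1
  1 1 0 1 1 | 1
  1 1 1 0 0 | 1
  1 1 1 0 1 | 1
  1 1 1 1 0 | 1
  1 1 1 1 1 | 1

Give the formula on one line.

  ~d = 11001100110011001100110011001100
  (c | ~d) = 11001111110011111100111111001111
  (a & b) = 00000000000000000000000011111111
  (~d | (a & b)) = 11001100110011001100110011111111
  ((~d | (a & b)) | e) = 11011101110111011101110111111111
  ((c | ~d) | ((~d | (a & b)) | e)) = 11011111110111111101111111111111

((c | ~d) | ((~d | (a & b)) | e))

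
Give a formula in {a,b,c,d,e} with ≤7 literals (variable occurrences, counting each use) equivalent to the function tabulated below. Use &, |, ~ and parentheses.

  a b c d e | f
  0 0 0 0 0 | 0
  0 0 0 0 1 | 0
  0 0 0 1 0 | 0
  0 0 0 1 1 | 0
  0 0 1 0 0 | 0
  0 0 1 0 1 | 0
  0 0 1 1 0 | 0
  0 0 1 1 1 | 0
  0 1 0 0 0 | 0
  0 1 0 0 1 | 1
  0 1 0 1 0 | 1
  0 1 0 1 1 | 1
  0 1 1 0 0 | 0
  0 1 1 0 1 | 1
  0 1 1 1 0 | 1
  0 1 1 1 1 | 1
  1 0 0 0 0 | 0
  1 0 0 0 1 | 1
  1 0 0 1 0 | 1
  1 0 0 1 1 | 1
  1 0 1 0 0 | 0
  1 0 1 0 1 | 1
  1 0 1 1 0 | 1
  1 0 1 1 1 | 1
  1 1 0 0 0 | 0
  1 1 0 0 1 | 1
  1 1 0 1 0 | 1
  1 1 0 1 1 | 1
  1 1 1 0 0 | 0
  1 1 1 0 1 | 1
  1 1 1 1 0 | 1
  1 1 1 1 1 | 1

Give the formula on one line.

  (a | b) = 00000000111111111111111111111111
  (e | d) = 01110111011101110111011101110111
  ((a | b) & (e | d)) = 00000000011101110111011101110111

((a | b) & (e | d))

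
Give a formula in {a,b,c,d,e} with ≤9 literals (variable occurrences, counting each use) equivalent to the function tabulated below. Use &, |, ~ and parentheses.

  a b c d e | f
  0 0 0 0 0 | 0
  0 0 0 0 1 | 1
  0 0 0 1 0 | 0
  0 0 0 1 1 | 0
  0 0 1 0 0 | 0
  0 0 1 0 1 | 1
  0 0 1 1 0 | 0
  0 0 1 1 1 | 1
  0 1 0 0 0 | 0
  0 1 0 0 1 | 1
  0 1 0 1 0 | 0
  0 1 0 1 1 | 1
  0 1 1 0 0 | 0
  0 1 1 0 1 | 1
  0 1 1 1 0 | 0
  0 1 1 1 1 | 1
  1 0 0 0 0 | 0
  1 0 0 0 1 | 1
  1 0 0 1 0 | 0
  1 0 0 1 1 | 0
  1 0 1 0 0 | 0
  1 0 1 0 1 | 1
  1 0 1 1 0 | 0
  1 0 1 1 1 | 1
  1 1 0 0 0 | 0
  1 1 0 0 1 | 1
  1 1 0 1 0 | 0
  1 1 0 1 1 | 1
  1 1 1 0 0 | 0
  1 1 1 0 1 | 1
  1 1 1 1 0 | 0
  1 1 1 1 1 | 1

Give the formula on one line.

((c & e) | (((~d | (b & ~c)) & (c | e)) & e))

  (c & e) = 00000101000001010000010100000101
  ~d = 11001100110011001100110011001100
  ~c = 11110000111100001111000011110000
  (b & ~c) = 00000000111100000000000011110000
  (~d | (b & ~c)) = 11001100111111001100110011111100
  (c | e) = 01011111010111110101111101011111
  ((~d | (b & ~c)) & (c | e)) = 01001100010111000100110001011100
  (((~d | (b & ~c)) & (c | e)) & e) = 01000100010101000100010001010100
  ((c & e) | (((~d | (b & ~c)) & (c | e)) & e)) = 01000101010101010100010101010101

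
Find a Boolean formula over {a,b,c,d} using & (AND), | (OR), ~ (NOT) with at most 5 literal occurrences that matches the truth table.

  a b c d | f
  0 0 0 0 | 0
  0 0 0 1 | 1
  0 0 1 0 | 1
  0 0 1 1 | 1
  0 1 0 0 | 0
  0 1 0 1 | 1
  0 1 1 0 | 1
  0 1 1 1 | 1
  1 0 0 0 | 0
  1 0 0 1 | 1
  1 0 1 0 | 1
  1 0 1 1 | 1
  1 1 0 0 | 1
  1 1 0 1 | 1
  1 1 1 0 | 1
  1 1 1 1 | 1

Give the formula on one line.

((c | (b & a)) | d)

  (b & a) = 0000000000001111
  (c | (b & a)) = 0011001100111111
  ((c | (b & a)) | d) = 0111011101111111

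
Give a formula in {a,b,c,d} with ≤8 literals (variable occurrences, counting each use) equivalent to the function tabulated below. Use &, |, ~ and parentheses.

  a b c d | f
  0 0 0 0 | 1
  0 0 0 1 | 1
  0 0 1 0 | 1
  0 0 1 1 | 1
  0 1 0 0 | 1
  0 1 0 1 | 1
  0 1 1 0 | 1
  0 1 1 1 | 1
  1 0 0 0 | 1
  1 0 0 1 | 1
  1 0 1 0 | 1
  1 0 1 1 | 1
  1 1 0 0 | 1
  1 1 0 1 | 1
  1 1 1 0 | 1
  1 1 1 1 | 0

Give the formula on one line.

  ~b = 1111000011110000
  ~c = 1100110011001100
  (~b | ~c) = 1111110011111100
  ((~b | ~c) & a) = 0000000011111100
  ~d = 1010101010101010
  ~a = 1111111100000000
  (~a & c) = 0011001100000000
  (~d | (~a & c)) = 1011101110101010
  (((~b | ~c) & a) | (~d | (~a & c))) = 1011101111111110
  ((((~b | ~c) & a) | (~d | (~a & c))) | ~a) = 1111111111111110

((((~b | ~c) & a) | (~d | (~a & c))) | ~a)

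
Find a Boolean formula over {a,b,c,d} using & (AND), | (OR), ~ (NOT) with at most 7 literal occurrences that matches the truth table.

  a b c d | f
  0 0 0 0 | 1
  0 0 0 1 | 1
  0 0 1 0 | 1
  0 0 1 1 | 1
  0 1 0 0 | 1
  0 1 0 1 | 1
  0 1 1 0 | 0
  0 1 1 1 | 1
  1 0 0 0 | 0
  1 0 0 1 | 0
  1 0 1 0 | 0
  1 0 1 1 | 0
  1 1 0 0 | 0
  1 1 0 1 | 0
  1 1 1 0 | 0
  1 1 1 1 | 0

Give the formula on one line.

(~a & (((d | a) | ~b) | ~c))

  ~a = 1111111100000000
  (d | a) = 0101010111111111
  ~b = 1111000011110000
  ((d | a) | ~b) = 1111010111111111
  ~c = 1100110011001100
  (((d | a) | ~b) | ~c) = 1111110111111111
  (~a & (((d | a) | ~b) | ~c)) = 1111110100000000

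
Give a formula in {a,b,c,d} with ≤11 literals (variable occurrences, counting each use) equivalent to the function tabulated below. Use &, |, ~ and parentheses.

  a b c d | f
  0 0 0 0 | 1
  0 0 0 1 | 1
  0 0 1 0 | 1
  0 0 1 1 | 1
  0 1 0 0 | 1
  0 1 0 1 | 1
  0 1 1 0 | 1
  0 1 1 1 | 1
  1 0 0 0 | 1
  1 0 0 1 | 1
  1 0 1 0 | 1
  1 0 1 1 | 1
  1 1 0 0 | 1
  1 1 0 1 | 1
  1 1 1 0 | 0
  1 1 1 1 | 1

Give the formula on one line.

((~b | ~a) | ((d | ((d & a) | ~c)) | (~b & ~d)))

  ~b = 1111000011110000
  ~a = 1111111100000000
  (~b | ~a) = 1111111111110000
  (d & a) = 0000000001010101
  ~c = 1100110011001100
  ((d & a) | ~c) = 1100110011011101
  (d | ((d & a) | ~c)) = 1101110111011101
  ~d = 1010101010101010
  (~b & ~d) = 1010000010100000
  ((d | ((d & a) | ~c)) | (~b & ~d)) = 1111110111111101
  ((~b | ~a) | ((d | ((d & a) | ~c)) | (~b & ~d))) = 1111111111111101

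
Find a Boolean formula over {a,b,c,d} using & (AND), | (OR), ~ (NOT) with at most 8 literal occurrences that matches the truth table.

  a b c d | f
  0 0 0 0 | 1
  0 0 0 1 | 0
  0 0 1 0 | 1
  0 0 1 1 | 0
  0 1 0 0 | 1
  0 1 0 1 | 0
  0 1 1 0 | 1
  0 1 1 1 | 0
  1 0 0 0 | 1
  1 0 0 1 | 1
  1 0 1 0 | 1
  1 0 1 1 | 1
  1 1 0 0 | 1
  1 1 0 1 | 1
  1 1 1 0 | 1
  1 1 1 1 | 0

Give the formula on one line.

(~d | (a & (((b & ~a) | ~c) | ~b)))

  ~d = 1010101010101010
  ~a = 1111111100000000
  (b & ~a) = 0000111100000000
  ~c = 1100110011001100
  ((b & ~a) | ~c) = 1100111111001100
  ~b = 1111000011110000
  (((b & ~a) | ~c) | ~b) = 1111111111111100
  (a & (((b & ~a) | ~c) | ~b)) = 0000000011111100
  (~d | (a & (((b & ~a) | ~c) | ~b))) = 1010101011111110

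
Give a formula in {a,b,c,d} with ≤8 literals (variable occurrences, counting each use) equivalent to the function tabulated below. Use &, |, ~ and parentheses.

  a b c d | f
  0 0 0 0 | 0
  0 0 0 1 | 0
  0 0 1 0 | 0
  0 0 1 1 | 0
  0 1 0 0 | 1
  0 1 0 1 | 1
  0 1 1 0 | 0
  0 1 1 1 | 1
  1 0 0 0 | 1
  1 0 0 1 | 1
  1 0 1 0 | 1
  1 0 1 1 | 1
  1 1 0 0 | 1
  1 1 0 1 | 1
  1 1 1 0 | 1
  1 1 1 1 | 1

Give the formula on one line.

(((~d | ~a) & ((d | ~c) & b)) | a)

  ~d = 1010101010101010
  ~a = 1111111100000000
  (~d | ~a) = 1111111110101010
  ~c = 1100110011001100
  (d | ~c) = 1101110111011101
  ((d | ~c) & b) = 0000110100001101
  ((~d | ~a) & ((d | ~c) & b)) = 0000110100001000
  (((~d | ~a) & ((d | ~c) & b)) | a) = 0000110111111111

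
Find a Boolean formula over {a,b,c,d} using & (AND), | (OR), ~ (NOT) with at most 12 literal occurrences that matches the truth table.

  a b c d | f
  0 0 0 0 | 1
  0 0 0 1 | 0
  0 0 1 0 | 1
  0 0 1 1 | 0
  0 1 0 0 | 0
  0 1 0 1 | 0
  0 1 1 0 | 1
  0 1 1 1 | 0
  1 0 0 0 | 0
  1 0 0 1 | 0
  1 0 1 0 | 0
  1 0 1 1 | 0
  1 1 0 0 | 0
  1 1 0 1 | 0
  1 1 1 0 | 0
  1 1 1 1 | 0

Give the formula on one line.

((~b | ((c & ~a) | d)) & (((~a | (b & ~c)) | d) & ~d))

  ~b = 1111000011110000
  ~a = 1111111100000000
  (c & ~a) = 0011001100000000
  ((c & ~a) | d) = 0111011101010101
  (~b | ((c & ~a) | d)) = 1111011111110101
  ~c = 1100110011001100
  (b & ~c) = 0000110000001100
  (~a | (b & ~c)) = 1111111100001100
  ((~a | (b & ~c)) | d) = 1111111101011101
  ~d = 1010101010101010
  (((~a | (b & ~c)) | d) & ~d) = 1010101000001000
  ((~b | ((c & ~a) | d)) & (((~a | (b & ~c)) | d) & ~d)) = 1010001000000000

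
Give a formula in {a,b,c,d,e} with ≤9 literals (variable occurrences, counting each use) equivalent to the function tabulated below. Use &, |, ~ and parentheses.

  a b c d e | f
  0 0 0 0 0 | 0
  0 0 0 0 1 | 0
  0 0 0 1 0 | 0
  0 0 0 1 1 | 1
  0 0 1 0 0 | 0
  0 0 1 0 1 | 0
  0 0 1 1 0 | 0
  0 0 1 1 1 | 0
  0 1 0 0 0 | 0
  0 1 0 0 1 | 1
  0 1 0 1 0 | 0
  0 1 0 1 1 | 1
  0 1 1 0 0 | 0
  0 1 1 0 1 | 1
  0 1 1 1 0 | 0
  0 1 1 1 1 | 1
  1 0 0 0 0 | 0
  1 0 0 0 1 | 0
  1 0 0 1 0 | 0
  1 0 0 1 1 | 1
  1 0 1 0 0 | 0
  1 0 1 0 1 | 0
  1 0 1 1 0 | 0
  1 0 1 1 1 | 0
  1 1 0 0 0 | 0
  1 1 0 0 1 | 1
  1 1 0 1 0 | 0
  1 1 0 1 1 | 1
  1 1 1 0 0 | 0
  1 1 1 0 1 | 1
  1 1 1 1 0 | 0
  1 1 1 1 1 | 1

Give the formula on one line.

(((b & (e | a)) | (d & ~c)) & e)

  (e | a) = 01010101010101011111111111111111
  (b & (e | a)) = 00000000010101010000000011111111
  ~c = 11110000111100001111000011110000
  (d & ~c) = 00110000001100000011000000110000
  ((b & (e | a)) | (d & ~c)) = 00110000011101010011000011111111
  (((b & (e | a)) | (d & ~c)) & e) = 00010000010101010001000001010101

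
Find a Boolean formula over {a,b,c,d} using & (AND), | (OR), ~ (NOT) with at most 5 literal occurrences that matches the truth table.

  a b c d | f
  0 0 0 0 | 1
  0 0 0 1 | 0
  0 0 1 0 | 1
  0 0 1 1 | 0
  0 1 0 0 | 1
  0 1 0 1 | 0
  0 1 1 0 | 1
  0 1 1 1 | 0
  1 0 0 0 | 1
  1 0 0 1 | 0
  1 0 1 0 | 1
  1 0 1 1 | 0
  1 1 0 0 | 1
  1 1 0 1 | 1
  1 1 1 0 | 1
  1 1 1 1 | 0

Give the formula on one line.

(~d | (~c & (b & a)))

  ~d = 1010101010101010
  ~c = 1100110011001100
  (b & a) = 0000000000001111
  (~c & (b & a)) = 0000000000001100
  (~d | (~c & (b & a))) = 1010101010101110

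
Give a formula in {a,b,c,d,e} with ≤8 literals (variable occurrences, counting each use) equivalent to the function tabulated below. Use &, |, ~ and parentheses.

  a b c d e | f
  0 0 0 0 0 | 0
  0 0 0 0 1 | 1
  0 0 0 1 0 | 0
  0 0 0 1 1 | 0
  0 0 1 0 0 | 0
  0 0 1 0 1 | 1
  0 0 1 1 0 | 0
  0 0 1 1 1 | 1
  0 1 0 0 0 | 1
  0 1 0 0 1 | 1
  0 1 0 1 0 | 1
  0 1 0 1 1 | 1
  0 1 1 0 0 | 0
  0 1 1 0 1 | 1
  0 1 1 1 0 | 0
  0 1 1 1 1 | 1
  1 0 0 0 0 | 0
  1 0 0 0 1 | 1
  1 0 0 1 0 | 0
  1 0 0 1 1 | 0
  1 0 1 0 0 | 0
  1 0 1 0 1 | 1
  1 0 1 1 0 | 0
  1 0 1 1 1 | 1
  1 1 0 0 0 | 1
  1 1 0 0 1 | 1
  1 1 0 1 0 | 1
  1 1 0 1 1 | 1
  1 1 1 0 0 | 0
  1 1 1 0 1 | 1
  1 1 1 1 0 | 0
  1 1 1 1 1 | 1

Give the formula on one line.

((~c | e) & (b | (e & ((c | b) | (~d & ~b)))))

  ~c = 11110000111100001111000011110000
  (~c | e) = 11110101111101011111010111110101
  (c | b) = 00001111111111110000111111111111
  ~d = 11001100110011001100110011001100
  ~b = 11111111000000001111111100000000
  (~d & ~b) = 11001100000000001100110000000000
  ((c | b) | (~d & ~b)) = 11001111111111111100111111111111
  (e & ((c | b) | (~d & ~b))) = 01000101010101010100010101010101
  (b | (e & ((c | b) | (~d & ~b)))) = 01000101111111110100010111111111
  ((~c | e) & (b | (e & ((c | b) | (~d & ~b))))) = 01000101111101010100010111110101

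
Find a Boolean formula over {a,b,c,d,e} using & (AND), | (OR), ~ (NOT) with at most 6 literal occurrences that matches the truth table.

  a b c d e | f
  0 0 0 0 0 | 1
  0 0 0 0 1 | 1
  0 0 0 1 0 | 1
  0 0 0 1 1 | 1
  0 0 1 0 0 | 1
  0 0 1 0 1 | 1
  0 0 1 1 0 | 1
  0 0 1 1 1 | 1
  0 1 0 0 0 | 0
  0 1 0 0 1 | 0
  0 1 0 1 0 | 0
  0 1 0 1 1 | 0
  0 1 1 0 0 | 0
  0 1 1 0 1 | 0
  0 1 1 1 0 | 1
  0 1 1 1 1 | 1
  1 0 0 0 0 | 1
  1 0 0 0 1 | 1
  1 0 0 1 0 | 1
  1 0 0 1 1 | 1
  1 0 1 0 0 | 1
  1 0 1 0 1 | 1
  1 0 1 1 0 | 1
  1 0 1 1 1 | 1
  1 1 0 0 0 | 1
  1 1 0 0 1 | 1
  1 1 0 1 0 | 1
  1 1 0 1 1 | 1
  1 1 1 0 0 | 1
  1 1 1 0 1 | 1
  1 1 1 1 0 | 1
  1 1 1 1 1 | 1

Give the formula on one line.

  ~b = 11111111000000001111111100000000
  (~b & a) = 00000000000000001111111100000000
  (d & c) = 00000011000000110000001100000011
  ((~b & a) | (d & c)) = 00000011000000111111111100000011
  (((~b & a) | (d & c)) | a) = 00000011000000111111111111111111
  ((((~b & a) | (d & c)) | a) | ~b) = 11111111000000111111111111111111

((((~b & a) | (d & c)) | a) | ~b)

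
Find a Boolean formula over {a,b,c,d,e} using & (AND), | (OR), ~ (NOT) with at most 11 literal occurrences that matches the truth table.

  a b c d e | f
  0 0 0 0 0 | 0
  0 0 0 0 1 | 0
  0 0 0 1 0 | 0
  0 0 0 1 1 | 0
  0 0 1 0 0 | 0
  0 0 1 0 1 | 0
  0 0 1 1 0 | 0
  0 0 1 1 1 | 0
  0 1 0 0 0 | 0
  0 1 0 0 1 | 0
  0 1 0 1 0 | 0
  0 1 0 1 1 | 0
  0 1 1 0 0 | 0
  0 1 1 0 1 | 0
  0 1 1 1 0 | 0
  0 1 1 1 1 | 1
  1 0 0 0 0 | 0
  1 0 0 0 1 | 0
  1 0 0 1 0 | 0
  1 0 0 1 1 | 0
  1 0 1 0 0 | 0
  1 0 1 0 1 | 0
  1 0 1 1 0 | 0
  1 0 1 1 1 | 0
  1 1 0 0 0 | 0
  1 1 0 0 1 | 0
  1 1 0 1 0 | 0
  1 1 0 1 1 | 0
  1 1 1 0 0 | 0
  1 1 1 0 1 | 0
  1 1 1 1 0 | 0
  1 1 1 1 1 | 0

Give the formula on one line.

((((~a & d) & (~a & c)) & e) & (a | (~a & b)))

  ~a = 11111111111111110000000000000000
  (~a & d) = 00110011001100110000000000000000
  (~a & c) = 00001111000011110000000000000000
  ((~a & d) & (~a & c)) = 00000011000000110000000000000000
  (((~a & d) & (~a & c)) & e) = 00000001000000010000000000000000
  (~a & b) = 00000000111111110000000000000000
  (a | (~a & b)) = 00000000111111111111111111111111
  ((((~a & d) & (~a & c)) & e) & (a | (~a & b))) = 00000000000000010000000000000000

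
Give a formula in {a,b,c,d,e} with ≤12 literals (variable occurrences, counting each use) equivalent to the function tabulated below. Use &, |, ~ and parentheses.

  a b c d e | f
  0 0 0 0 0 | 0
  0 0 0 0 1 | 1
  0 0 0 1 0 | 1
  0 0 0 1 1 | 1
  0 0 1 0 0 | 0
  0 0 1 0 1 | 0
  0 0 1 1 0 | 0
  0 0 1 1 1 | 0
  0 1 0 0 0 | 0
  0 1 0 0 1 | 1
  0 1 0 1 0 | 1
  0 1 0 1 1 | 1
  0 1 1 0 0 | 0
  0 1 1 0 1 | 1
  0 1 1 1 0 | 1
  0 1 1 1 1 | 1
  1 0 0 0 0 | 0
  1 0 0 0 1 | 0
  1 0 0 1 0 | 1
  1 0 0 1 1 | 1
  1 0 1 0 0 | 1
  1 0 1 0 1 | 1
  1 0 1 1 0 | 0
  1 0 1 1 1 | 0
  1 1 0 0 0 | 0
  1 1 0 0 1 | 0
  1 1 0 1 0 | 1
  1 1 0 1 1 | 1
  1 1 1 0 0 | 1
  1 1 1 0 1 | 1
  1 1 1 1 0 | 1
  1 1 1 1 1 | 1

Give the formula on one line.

((((~a & e) | d) | (c & a)) & (b | ((a & ~d) | ~c)))

  ~a = 11111111111111110000000000000000
  (~a & e) = 01010101010101010000000000000000
  ((~a & e) | d) = 01110111011101110011001100110011
  (c & a) = 00000000000000000000111100001111
  (((~a & e) | d) | (c & a)) = 01110111011101110011111100111111
  ~d = 11001100110011001100110011001100
  (a & ~d) = 00000000000000001100110011001100
  ~c = 11110000111100001111000011110000
  ((a & ~d) | ~c) = 11110000111100001111110011111100
  (b | ((a & ~d) | ~c)) = 11110000111111111111110011111111
  ((((~a & e) | d) | (c & a)) & (b | ((a & ~d) | ~c))) = 01110000011101110011110000111111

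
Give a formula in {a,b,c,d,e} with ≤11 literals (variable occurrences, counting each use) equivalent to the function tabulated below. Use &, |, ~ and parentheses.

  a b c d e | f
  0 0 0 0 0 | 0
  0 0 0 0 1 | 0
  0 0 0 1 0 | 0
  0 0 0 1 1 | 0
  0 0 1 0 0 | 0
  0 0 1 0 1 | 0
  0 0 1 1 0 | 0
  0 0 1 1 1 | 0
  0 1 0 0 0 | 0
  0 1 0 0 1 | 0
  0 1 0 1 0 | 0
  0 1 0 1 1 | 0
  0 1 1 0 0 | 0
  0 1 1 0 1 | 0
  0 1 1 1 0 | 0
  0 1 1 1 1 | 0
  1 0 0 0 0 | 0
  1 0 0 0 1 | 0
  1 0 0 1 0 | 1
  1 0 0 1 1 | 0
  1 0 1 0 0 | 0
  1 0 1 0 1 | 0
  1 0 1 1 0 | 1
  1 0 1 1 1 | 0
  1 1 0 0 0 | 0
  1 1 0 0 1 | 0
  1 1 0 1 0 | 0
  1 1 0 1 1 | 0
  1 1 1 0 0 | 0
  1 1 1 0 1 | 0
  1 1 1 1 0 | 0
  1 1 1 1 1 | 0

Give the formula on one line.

(((d & ~e) & ~b) & (~e & (a | (~a & (~d & ~c)))))

  ~e = 10101010101010101010101010101010
  (d & ~e) = 00100010001000100010001000100010
  ~b = 11111111000000001111111100000000
  ((d & ~e) & ~b) = 00100010000000000010001000000000
  ~a = 11111111111111110000000000000000
  ~d = 11001100110011001100110011001100
  ~c = 11110000111100001111000011110000
  (~d & ~c) = 11000000110000001100000011000000
  (~a & (~d & ~c)) = 11000000110000000000000000000000
  (a | (~a & (~d & ~c))) = 11000000110000001111111111111111
  (~e & (a | (~a & (~d & ~c)))) = 10000000100000001010101010101010
  (((d & ~e) & ~b) & (~e & (a | (~a & (~d & ~c))))) = 00000000000000000010001000000000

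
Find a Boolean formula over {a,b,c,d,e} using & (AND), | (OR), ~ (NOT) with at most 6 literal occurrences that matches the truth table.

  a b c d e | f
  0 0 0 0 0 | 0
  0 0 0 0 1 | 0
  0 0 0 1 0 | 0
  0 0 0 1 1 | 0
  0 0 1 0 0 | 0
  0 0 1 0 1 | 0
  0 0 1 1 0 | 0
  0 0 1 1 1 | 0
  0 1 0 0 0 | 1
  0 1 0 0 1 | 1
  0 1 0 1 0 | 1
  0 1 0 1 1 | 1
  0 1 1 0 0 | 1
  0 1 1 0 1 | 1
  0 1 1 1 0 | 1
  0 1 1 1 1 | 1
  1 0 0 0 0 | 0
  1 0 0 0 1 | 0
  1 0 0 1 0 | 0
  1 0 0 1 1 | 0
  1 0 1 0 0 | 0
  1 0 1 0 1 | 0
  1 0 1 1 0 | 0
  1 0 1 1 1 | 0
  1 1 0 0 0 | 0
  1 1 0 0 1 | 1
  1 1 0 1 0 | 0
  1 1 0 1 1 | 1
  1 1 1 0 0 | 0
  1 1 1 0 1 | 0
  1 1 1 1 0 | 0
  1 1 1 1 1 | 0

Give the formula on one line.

  ~a = 11111111111111110000000000000000
  ~c = 11110000111100001111000011110000
  (~a | ~c) = 11111111111111111111000011110000
  ((~a | ~c) & e) = 01010101010101010101000001010000
  (~a | ((~a | ~c) & e)) = 11111111111111110101000001010000
  (b & (~a | ((~a | ~c) & e))) = 00000000111111110000000001010000

(b & (~a | ((~a | ~c) & e)))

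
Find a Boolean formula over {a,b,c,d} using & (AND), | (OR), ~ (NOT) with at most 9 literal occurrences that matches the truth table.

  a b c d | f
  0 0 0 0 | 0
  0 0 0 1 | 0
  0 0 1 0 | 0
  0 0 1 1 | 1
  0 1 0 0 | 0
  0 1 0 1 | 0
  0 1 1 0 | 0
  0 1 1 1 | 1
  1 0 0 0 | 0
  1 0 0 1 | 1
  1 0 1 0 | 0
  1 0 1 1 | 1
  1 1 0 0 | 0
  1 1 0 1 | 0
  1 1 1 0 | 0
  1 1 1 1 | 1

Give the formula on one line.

((d & ((b | ~d) | ((d & c) | a))) & ((~b | c) | ~d))

  ~d = 1010101010101010
  (b | ~d) = 1010111110101111
  (d & c) = 0001000100010001
  ((d & c) | a) = 0001000111111111
  ((b | ~d) | ((d & c) | a)) = 1011111111111111
  (d & ((b | ~d) | ((d & c) | a))) = 0001010101010101
  ~b = 1111000011110000
  (~b | c) = 1111001111110011
  ((~b | c) | ~d) = 1111101111111011
  ((d & ((b | ~d) | ((d & c) | a))) & ((~b | c) | ~d)) = 0001000101010001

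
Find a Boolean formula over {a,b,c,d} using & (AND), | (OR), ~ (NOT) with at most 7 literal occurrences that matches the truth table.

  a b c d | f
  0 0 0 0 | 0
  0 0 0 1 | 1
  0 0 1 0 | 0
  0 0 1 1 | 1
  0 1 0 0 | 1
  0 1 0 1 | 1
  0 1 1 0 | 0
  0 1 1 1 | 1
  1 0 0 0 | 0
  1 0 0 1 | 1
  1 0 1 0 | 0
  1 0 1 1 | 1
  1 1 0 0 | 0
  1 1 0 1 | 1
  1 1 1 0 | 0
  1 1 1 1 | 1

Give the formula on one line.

  ~a = 1111111100000000
  (d | ~a) = 1111111101010101
  ((d | ~a) & b) = 0000111100000101
  ~c = 1100110011001100
  (((d | ~a) & b) & ~c) = 0000110000000100
  ((((d | ~a) & b) & ~c) | d) = 0101110101010101

((((d | ~a) & b) & ~c) | d)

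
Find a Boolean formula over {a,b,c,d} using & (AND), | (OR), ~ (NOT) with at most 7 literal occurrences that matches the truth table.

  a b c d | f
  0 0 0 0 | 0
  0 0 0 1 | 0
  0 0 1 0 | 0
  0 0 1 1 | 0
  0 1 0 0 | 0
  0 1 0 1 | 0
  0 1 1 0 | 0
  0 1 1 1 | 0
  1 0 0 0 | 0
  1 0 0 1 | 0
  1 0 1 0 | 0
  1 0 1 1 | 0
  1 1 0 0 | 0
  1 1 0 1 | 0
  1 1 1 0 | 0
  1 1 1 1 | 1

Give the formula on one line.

((d & (a & b)) & (c & b))

  (a & b) = 0000000000001111
  (d & (a & b)) = 0000000000000101
  (c & b) = 0000001100000011
  ((d & (a & b)) & (c & b)) = 0000000000000001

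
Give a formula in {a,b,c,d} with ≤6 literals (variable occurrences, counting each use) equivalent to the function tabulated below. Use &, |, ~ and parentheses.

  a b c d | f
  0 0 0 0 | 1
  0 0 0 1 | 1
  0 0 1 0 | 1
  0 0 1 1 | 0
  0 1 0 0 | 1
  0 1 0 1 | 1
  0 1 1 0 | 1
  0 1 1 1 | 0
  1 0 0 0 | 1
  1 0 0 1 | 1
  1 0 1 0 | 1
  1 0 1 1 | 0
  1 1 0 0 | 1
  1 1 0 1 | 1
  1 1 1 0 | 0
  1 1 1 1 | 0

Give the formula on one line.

(((~d & ~a) | ~c) | (~b & ~d))

  ~d = 1010101010101010
  ~a = 1111111100000000
  (~d & ~a) = 1010101000000000
  ~c = 1100110011001100
  ((~d & ~a) | ~c) = 1110111011001100
  ~b = 1111000011110000
  (~b & ~d) = 1010000010100000
  (((~d & ~a) | ~c) | (~b & ~d)) = 1110111011101100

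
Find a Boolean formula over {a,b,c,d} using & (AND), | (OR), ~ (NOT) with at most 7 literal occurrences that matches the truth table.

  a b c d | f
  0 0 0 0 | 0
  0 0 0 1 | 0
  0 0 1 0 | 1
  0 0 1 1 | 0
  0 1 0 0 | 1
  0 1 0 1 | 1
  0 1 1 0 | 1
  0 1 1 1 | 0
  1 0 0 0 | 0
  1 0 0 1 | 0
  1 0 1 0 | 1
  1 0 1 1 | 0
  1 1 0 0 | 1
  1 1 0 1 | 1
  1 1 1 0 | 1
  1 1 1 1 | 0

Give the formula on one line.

  ~c = 1100110011001100
  (~c & b) = 0000110000001100
  ~d = 1010101010101010
  (c & ~d) = 0010001000100010
  ((~c & b) | (c & ~d)) = 0010111000101110

((~c & b) | (c & ~d))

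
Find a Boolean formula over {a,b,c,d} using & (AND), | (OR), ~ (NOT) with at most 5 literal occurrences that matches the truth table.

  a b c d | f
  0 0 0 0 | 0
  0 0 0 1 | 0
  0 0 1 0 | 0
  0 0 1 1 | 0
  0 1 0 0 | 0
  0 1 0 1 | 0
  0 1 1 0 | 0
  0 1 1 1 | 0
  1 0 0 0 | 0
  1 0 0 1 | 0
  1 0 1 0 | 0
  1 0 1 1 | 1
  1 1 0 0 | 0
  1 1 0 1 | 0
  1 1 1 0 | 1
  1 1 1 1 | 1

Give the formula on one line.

(((a & b) | d) & (c & a))

  (a & b) = 0000000000001111
  ((a & b) | d) = 0101010101011111
  (c & a) = 0000000000110011
  (((a & b) | d) & (c & a)) = 0000000000010011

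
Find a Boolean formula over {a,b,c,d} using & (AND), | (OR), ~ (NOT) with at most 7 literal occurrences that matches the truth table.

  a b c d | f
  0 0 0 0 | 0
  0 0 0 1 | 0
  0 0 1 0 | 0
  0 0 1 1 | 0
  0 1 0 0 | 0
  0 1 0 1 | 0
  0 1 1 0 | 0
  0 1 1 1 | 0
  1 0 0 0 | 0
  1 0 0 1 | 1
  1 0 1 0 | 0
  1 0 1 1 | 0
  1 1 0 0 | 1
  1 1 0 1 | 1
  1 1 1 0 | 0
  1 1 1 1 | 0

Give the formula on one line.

(((~c & b) | (~b & (d & a))) & (a & ~c))

  ~c = 1100110011001100
  (~c & b) = 0000110000001100
  ~b = 1111000011110000
  (d & a) = 0000000001010101
  (~b & (d & a)) = 0000000001010000
  ((~c & b) | (~b & (d & a))) = 0000110001011100
  (a & ~c) = 0000000011001100
  (((~c & b) | (~b & (d & a))) & (a & ~c)) = 0000000001001100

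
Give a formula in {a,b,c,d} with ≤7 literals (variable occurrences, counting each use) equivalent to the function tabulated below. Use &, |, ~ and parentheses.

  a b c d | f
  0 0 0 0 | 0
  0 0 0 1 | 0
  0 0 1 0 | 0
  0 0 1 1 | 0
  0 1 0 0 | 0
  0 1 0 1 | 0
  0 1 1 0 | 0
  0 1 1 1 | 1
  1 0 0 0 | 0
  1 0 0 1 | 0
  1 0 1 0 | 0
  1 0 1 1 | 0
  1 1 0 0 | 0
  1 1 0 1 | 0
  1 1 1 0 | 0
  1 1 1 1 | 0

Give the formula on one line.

(((((~d & ~c) | ~a) & d) & b) & (d & c))

  ~d = 1010101010101010
  ~c = 1100110011001100
  (~d & ~c) = 1000100010001000
  ~a = 1111111100000000
  ((~d & ~c) | ~a) = 1111111110001000
  (((~d & ~c) | ~a) & d) = 0101010100000000
  ((((~d & ~c) | ~a) & d) & b) = 0000010100000000
  (d & c) = 0001000100010001
  (((((~d & ~c) | ~a) & d) & b) & (d & c)) = 0000000100000000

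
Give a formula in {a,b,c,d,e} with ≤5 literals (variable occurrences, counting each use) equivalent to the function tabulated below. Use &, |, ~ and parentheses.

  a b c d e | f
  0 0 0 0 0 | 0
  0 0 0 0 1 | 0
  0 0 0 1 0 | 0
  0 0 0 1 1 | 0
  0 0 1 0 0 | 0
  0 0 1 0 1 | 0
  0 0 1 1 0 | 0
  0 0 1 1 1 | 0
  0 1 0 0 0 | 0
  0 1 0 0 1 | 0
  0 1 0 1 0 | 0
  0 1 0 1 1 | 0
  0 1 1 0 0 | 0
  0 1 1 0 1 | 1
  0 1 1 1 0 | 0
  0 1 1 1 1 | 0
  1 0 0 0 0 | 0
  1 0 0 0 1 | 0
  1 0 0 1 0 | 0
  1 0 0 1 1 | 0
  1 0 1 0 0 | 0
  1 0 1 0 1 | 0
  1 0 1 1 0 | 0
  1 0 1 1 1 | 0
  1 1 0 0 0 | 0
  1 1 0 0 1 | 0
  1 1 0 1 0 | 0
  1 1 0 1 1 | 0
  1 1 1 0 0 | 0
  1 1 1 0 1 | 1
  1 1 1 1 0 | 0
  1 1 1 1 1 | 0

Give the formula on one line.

(((c & e) & b) & ~d)

  (c & e) = 00000101000001010000010100000101
  ((c & e) & b) = 00000000000001010000000000000101
  ~d = 11001100110011001100110011001100
  (((c & e) & b) & ~d) = 00000000000001000000000000000100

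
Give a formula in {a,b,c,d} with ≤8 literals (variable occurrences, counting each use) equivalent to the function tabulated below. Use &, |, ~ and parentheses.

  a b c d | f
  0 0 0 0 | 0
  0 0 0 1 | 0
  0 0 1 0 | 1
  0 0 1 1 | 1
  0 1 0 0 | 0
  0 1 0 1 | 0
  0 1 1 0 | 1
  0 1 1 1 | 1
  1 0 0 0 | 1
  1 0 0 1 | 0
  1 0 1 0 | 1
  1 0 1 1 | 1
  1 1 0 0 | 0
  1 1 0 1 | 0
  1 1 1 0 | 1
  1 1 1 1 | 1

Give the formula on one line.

  ~b = 1111000011110000
  ~a = 1111111100000000
  (c & ~a) = 0011001100000000
  ((c & ~a) & b) = 0000001100000000
  (~b | ((c & ~a) & b)) = 1111001111110000
  ~d = 1010101010101010
  (~d & a) = 0000000010101010
  ((~b | ((c & ~a) & b)) & (~d & a)) = 0000000010100000
  (((~b | ((c & ~a) & b)) & (~d & a)) | c) = 0011001110110011

(((~b | ((c & ~a) & b)) & (~d & a)) | c)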